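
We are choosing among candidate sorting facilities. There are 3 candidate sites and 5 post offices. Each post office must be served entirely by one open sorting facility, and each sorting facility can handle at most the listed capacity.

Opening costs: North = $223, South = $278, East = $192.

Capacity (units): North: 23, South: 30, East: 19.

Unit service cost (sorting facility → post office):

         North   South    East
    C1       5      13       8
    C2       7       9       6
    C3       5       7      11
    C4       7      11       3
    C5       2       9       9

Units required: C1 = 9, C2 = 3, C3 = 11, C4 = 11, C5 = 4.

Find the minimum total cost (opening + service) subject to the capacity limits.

Minimum total cost: 602

Open {North, East}: C1→North 5·9=45, C2→East 6·3=18, C3→North 5·11=55, C4→East 3·11=33, C5→East 9·4=36.
Loads: North carries 20/23, East carries 18/19. Service 187; fixed 415; total 602.
Next best feasible plan costs 605.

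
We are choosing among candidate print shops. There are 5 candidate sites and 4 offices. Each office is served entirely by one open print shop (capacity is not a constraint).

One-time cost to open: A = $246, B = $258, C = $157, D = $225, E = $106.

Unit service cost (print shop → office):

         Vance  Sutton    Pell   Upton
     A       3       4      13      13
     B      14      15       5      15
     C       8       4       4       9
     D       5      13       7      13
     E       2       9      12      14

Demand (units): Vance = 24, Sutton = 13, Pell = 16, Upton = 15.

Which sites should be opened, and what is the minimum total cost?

Open C and E; minimum total cost 562.

For any fixed open set, each office goes to its cheapest open site; total = fixed + service.
{C, E}: Vance→E 2·24=48, Sutton→C 4·13=52, Pell→C 4·16=64, Upton→C 9·15=135. Service 299; fixed 263; total 562.
{C}: Vance→C 8·24=192, Sutton→C 4·13=52, Pell→C 4·16=64, Upton→C 9·15=135. Service 443; fixed 157; total 600.
{E}: service 567 + fixed 106 = 673
{A, B, C, D, E}: service 299 + fixed 992 = 1291
No other subset beats 562.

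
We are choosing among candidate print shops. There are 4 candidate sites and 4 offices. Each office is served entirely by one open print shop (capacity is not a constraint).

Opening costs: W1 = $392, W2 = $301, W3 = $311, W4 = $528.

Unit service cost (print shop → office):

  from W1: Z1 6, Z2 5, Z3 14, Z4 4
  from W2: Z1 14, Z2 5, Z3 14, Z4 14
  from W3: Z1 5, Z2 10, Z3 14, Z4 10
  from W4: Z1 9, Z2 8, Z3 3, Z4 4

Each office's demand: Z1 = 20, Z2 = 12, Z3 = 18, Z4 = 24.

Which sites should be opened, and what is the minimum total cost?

Open W1 only; minimum total cost 920.

For any fixed open set, each office goes to its cheapest open site; total = fixed + service.
{W1}: Z1→W1 6·20=120, Z2→W1 5·12=60, Z3→W1 14·18=252, Z4→W1 4·24=96. Service 528; fixed 392; total 920.
{W4}: service 426 + fixed 528 = 954
{W3}: Z1→W3 5·20=100, Z2→W3 10·12=120, Z3→W3 14·18=252, Z4→W3 10·24=240. Service 712; fixed 311; total 1023.
{W1, W2, W3, W4}: service 310 + fixed 1532 = 1842
No other subset beats 920.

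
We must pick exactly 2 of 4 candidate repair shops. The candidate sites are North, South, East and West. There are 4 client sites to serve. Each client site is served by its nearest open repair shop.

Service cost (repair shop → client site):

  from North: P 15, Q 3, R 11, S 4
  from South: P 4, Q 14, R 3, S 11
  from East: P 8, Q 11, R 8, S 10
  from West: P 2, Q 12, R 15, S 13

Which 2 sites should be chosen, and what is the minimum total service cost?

With exactly 2 open, each client site uses its cheapest among the chosen.
{North, South}: P→South 4, Q→North 3, R→South 3, S→North 4. Service cost 14.
{North, West}: service cost 20
{North, East}: service cost 23
Among all 6 size-2 choices, {North, South} is lowest.

Choose North and South; total service cost 14.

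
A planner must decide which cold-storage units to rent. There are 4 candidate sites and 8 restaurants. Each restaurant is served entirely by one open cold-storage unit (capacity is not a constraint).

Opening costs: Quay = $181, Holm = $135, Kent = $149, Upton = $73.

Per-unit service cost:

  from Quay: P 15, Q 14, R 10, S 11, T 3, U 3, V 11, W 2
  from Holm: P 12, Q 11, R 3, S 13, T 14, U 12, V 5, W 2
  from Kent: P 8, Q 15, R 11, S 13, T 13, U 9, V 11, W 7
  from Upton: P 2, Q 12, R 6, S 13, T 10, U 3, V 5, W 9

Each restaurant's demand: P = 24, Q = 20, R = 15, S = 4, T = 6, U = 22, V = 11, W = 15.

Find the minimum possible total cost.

For any fixed open set, each restaurant goes to its cheapest open site; total = fixed + service.
{Holm, Upton}: P→Upton 2·24=48, Q→Holm 11·20=220, R→Holm 3·15=45, S→Holm 13·4=52, T→Upton 10·6=60, U→Upton 3·22=66, V→Holm 5·11=55, W→Holm 2·15=30. Service 576; fixed 208; total 784.
{Upton}: P→Upton 2·24=48, Q→Upton 12·20=240, R→Upton 6·15=90, S→Upton 13·4=52, T→Upton 10·6=60, U→Upton 3·22=66, V→Upton 5·11=55, W→Upton 9·15=135. Service 746; fixed 73; total 819.
{Quay, Upton}: P→Upton 2·24=48, Q→Upton 12·20=240, R→Upton 6·15=90, S→Quay 11·4=44, T→Quay 3·6=18, U→Quay 3·22=66, V→Upton 5·11=55, W→Quay 2·15=30. Service 591; fixed 254; total 845.
{Quay, Holm, Kent, Upton}: P→Upton 2·24=48, Q→Holm 11·20=220, R→Holm 3·15=45, S→Quay 11·4=44, T→Quay 3·6=18, U→Quay 3·22=66, V→Holm 5·11=55, W→Quay 2·15=30. Service 526; fixed 538; total 1064.
(All 15 nonempty subsets were checked; Holm and Upton is lowest.)

Minimum total cost: 784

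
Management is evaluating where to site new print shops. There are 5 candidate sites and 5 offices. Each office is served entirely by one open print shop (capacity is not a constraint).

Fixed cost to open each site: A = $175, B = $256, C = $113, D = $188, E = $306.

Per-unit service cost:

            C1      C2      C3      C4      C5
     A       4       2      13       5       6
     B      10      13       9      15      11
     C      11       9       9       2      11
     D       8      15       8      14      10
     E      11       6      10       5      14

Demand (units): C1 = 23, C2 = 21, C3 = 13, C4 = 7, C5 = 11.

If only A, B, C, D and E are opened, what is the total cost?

Total cost: 1356

Each office is assigned to its cheapest site among the open ones.
{A, B, C, D, E}: C1→A 4·23=92, C2→A 2·21=42, C3→D 8·13=104, C4→C 2·7=14, C5→A 6·11=66. Service 318; fixed 1038; total 1356.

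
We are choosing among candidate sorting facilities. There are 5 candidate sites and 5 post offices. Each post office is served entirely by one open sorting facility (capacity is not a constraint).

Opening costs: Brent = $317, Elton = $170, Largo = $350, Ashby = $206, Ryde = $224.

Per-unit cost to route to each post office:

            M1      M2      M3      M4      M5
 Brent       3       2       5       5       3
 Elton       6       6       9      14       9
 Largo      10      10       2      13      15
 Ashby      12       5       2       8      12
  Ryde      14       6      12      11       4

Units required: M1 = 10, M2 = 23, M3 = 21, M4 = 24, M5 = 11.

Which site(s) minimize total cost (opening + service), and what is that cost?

Open Brent only; minimum total cost 651.

For any fixed open set, each post office goes to its cheapest open site; total = fixed + service.
{Brent}: M1→Brent 3·10=30, M2→Brent 2·23=46, M3→Brent 5·21=105, M4→Brent 5·24=120, M5→Brent 3·11=33. Service 334; fixed 317; total 651.
{Brent, Ashby}: service 271 + fixed 523 = 794
{Ashby}: service 601 + fixed 206 = 807
{Brent, Elton, Largo, Ashby, Ryde}: M1→Brent 3·10=30, M2→Brent 2·23=46, M3→Largo 2·21=42, M4→Brent 5·24=120, M5→Brent 3·11=33. Service 271; fixed 1267; total 1538.
No other subset beats 651.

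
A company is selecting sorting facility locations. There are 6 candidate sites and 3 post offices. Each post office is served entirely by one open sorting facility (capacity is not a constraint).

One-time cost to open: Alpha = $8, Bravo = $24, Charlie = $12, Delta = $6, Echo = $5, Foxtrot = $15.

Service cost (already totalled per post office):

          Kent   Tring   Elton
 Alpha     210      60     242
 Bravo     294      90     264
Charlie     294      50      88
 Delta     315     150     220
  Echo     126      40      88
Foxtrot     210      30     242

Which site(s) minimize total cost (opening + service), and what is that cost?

Open Echo only; minimum total cost 259.

For any fixed open set, each post office goes to its cheapest open site; total = fixed + service.
{Echo}: Kent→Echo 126, Tring→Echo 40, Elton→Echo 88. Service 254; fixed 5; total 259.
{Echo, Foxtrot}: Kent→Echo 126, Tring→Foxtrot 30, Elton→Echo 88. Service 244; fixed 20; total 264.
{Delta, Echo}: Kent→Echo 126, Tring→Echo 40, Elton→Echo 88. Service 254; fixed 11; total 265.
{Alpha, Bravo, Charlie, Delta, Echo, Foxtrot}: service 244 + fixed 70 = 314
No other subset beats 259.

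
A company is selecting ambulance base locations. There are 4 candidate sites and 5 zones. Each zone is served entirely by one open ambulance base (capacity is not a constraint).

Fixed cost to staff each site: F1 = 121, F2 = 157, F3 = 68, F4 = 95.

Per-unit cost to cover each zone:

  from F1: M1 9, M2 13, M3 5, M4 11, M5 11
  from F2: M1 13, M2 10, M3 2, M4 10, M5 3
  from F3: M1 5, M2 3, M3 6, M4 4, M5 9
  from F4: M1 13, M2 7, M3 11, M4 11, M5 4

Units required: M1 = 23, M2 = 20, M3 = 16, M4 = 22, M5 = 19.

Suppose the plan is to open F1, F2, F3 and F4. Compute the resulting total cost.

Total cost: 793

Each zone is assigned to its cheapest site among the open ones.
{F1, F2, F3, F4}: M1→F3 5·23=115, M2→F3 3·20=60, M3→F2 2·16=32, M4→F3 4·22=88, M5→F2 3·19=57. Service 352; fixed 441; total 793.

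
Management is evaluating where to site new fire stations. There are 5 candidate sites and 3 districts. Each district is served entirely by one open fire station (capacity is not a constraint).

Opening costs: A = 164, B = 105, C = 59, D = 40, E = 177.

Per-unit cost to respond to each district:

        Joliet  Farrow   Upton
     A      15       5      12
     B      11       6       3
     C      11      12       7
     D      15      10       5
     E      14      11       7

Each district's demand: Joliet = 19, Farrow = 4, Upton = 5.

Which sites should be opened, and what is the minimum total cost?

For any fixed open set, each district goes to its cheapest open site; total = fixed + service.
{C}: Joliet→C 11·19=209, Farrow→C 12·4=48, Upton→C 7·5=35. Service 292; fixed 59; total 351.
{B}: service 248 + fixed 105 = 353
{C, D}: service 274 + fixed 99 = 373
{A, B, C, D, E}: service 244 + fixed 545 = 789
No other subset beats 351.

Open C only; minimum total cost 351.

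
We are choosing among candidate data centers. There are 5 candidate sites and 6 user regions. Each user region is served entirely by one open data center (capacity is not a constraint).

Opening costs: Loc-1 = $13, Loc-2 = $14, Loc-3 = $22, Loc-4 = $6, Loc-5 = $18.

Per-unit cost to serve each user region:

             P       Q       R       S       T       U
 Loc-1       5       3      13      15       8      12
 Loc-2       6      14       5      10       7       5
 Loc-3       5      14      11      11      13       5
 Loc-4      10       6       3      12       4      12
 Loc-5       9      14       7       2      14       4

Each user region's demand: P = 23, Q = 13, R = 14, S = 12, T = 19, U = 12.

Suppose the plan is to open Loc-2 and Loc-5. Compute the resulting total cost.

Total cost: 627

Each user region is assigned to its cheapest site among the open ones.
{Loc-2, Loc-5}: P→Loc-2 6·23=138, Q→Loc-2 14·13=182, R→Loc-2 5·14=70, S→Loc-5 2·12=24, T→Loc-2 7·19=133, U→Loc-5 4·12=48. Service 595; fixed 32; total 627.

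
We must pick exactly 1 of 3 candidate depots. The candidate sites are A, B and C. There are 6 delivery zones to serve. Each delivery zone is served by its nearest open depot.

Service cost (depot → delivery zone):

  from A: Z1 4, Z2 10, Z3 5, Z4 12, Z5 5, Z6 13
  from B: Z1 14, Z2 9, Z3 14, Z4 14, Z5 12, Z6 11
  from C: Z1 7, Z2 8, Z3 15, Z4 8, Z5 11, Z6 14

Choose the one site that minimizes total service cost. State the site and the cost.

With exactly 1 open, each delivery zone uses its cheapest among the chosen.
{A}: Z1→A 4, Z2→A 10, Z3→A 5, Z4→A 12, Z5→A 5, Z6→A 13. Service cost 49.
{C}: service cost 63
{B}: service cost 74
Among all 3 size-1 choices, {A} is lowest.

Choose A only; total service cost 49.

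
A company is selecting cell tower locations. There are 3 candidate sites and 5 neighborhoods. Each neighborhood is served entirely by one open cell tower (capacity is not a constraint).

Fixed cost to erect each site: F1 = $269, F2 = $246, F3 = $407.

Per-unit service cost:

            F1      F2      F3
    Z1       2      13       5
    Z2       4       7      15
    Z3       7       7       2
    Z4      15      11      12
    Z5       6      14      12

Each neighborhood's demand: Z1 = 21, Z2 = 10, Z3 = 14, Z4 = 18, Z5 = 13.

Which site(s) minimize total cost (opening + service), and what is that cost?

For any fixed open set, each neighborhood goes to its cheapest open site; total = fixed + service.
{F1}: Z1→F1 2·21=42, Z2→F1 4·10=40, Z3→F1 7·14=98, Z4→F1 15·18=270, Z5→F1 6·13=78. Service 528; fixed 269; total 797.
{F1, F2}: Z1→F1 2·21=42, Z2→F1 4·10=40, Z3→F1 7·14=98, Z4→F2 11·18=198, Z5→F1 6·13=78. Service 456; fixed 515; total 971.
{F3}: service 655 + fixed 407 = 1062
{F1, F2, F3}: service 386 + fixed 922 = 1308
(All 7 nonempty subsets were checked; F1 only is lowest.)

Open F1 only; minimum total cost 797.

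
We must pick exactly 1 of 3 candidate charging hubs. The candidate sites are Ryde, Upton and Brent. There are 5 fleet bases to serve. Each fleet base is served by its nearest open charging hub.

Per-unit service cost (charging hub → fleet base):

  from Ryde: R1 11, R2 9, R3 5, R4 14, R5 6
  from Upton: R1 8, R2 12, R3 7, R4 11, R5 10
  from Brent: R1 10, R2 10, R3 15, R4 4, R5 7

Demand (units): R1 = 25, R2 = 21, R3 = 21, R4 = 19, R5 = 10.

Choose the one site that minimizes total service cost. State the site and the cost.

With exactly 1 open, each fleet base uses its cheapest among the chosen.
{Ryde}: R1→Ryde 11·25=275, R2→Ryde 9·21=189, R3→Ryde 5·21=105, R4→Ryde 14·19=266, R5→Ryde 6·10=60. Service cost 895.
{Upton}: service cost 908
{Brent}: service cost 921
Among all 3 size-1 choices, {Ryde} is lowest.

Choose Ryde only; total service cost 895.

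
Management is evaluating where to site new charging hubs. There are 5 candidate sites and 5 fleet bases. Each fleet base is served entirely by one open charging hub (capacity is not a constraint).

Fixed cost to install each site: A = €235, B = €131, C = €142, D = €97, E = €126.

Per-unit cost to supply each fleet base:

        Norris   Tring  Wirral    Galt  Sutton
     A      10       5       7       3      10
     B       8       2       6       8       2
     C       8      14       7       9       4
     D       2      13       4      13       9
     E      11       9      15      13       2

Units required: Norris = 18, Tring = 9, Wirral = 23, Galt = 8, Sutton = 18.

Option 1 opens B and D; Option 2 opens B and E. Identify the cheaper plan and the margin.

Option 1 is cheaper by 183.

Option 1: {B, D}: Norris→D 2·18=36, Tring→B 2·9=18, Wirral→D 4·23=92, Galt→B 8·8=64, Sutton→B 2·18=36. Service 246; fixed 228; total 474.
Option 2: {B, E}: Norris→B 8·18=144, Tring→B 2·9=18, Wirral→B 6·23=138, Galt→B 8·8=64, Sutton→B 2·18=36. Service 400; fixed 257; total 657.
Difference: |474 − 657| = 183.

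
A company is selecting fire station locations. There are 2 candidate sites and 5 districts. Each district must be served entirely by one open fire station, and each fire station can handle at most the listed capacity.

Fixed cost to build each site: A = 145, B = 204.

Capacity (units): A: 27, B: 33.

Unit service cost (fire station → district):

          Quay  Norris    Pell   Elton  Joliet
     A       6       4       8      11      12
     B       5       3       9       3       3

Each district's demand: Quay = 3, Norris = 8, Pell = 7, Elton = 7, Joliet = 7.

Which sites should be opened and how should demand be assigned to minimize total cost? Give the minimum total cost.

Open {B}: Quay→B 5·3=15, Norris→B 3·8=24, Pell→B 9·7=63, Elton→B 3·7=21, Joliet→B 3·7=21.
Loads: B carries 32/33. Service 144; fixed 204; total 348.
Next best feasible plan costs 486.

Minimum total cost: 348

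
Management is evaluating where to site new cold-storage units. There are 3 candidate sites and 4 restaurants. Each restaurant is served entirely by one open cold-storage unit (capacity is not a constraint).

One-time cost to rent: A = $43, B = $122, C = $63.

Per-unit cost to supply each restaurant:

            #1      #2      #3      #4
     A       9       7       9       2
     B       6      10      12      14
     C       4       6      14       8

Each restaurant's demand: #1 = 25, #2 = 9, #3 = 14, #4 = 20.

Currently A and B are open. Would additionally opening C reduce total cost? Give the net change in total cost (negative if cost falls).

No — net change +4 (cost rises by 4).

Current service cost with {A, B}: 379.
Adding C: each restaurant re-picks its cheapest; new service cost 320, saving 59.
Extra fixed cost: 63. Net change = 63 − 59 = 4.
(Totals: 544 → 548.)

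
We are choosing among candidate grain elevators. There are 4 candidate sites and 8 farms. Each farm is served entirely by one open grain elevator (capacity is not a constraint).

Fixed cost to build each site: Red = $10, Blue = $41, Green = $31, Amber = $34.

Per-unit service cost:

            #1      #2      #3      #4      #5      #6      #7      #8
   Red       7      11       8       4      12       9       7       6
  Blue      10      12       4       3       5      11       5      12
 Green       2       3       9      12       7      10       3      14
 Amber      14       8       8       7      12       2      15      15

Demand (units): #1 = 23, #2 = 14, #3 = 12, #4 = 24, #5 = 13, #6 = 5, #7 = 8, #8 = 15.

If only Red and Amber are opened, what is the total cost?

Each farm is assigned to its cheapest site among the open ones.
{Red, Amber}: #1→Red 7·23=161, #2→Amber 8·14=112, #3→Red 8·12=96, #4→Red 4·24=96, #5→Red 12·13=156, #6→Amber 2·5=10, #7→Red 7·8=56, #8→Red 6·15=90. Service 777; fixed 44; total 821.

Total cost: 821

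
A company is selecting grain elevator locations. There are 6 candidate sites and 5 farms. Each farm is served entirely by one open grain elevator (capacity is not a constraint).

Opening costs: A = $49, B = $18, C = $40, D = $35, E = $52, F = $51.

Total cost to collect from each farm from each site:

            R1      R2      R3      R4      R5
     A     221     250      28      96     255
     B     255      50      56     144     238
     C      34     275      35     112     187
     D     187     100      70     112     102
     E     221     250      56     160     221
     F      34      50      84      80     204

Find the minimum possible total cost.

Minimum total cost: 422

For any fixed open set, each farm goes to its cheapest open site; total = fixed + service.
{D, F}: R1→F 34, R2→F 50, R3→D 70, R4→F 80, R5→D 102. Service 336; fixed 86; total 422.
{B, C, D}: R1→C 34, R2→B 50, R3→C 35, R4→C 112, R5→D 102. Service 333; fixed 93; total 426.
{B, D, F}: R1→F 34, R2→B 50, R3→B 56, R4→F 80, R5→D 102. Service 322; fixed 104; total 426.
{A, B, C, D, E, F}: R1→C 34, R2→B 50, R3→A 28, R4→F 80, R5→D 102. Service 294; fixed 245; total 539.
No other subset beats 422.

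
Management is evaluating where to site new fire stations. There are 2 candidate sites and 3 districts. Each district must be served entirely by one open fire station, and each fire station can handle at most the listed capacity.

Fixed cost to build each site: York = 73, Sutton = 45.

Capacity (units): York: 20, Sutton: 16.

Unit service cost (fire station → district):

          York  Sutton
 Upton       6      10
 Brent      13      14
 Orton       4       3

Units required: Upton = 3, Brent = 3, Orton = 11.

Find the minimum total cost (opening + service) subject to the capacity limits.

Minimum total cost: 174

Open {York}: Upton→York 6·3=18, Brent→York 13·3=39, Orton→York 4·11=44.
Loads: York carries 17/20. Service 101; fixed 73; total 174.
Next best feasible plan costs 208.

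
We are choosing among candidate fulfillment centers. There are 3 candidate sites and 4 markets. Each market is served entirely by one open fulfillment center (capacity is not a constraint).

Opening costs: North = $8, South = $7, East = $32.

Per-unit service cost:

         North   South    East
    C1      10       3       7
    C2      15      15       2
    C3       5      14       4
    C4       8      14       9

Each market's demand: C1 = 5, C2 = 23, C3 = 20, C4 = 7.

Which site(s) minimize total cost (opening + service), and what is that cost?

For any fixed open set, each market goes to its cheapest open site; total = fixed + service.
{South, East}: C1→South 3·5=15, C2→East 2·23=46, C3→East 4·20=80, C4→East 9·7=63. Service 204; fixed 39; total 243.
{North, South, East}: service 197 + fixed 47 = 244
{East}: C1→East 7·5=35, C2→East 2·23=46, C3→East 4·20=80, C4→East 9·7=63. Service 224; fixed 32; total 256.
{South}: service 738 + fixed 7 = 745
No other subset beats 243.

Open South and East; minimum total cost 243.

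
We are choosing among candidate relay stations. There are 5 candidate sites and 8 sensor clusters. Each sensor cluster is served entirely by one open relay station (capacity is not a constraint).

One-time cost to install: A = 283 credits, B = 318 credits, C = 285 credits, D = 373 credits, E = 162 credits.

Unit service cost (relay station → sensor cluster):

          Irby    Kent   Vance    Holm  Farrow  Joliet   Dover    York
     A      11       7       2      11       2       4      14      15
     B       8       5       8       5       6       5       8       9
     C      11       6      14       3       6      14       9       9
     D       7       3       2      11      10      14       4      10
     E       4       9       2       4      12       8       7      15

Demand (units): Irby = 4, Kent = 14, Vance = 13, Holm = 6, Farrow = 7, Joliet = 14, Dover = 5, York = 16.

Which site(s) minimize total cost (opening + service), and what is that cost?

Open E only; minimum total cost 825.

For any fixed open set, each sensor cluster goes to its cheapest open site; total = fixed + service.
{E}: Irby→E 4·4=16, Kent→E 9·14=126, Vance→E 2·13=26, Holm→E 4·6=24, Farrow→E 12·7=84, Joliet→E 8·14=112, Dover→E 7·5=35, York→E 15·16=240. Service 663; fixed 162; total 825.
{B}: service 532 + fixed 318 = 850
{A}: Irby→A 11·4=44, Kent→A 7·14=98, Vance→A 2·13=26, Holm→A 11·6=66, Farrow→A 2·7=14, Joliet→A 4·14=56, Dover→A 14·5=70, York→A 15·16=240. Service 614; fixed 283; total 897.
{A, B, C, D, E}: service 336 + fixed 1421 = 1757
No other subset beats 825.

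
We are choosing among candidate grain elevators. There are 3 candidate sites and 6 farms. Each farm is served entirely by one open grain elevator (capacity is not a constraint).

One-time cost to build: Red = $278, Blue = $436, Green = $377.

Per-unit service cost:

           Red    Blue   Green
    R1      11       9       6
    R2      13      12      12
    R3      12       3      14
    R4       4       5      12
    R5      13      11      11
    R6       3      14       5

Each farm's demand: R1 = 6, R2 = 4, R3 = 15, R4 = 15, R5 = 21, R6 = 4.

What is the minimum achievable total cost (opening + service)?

For any fixed open set, each farm goes to its cheapest open site; total = fixed + service.
{Red}: R1→Red 11·6=66, R2→Red 13·4=52, R3→Red 12·15=180, R4→Red 4·15=60, R5→Red 13·21=273, R6→Red 3·4=12. Service 643; fixed 278; total 921.
{Blue}: service 509 + fixed 436 = 945
{Green}: service 725 + fixed 377 = 1102
{Red, Blue, Green}: service 432 + fixed 1091 = 1523
No other subset beats 921.

Minimum total cost: 921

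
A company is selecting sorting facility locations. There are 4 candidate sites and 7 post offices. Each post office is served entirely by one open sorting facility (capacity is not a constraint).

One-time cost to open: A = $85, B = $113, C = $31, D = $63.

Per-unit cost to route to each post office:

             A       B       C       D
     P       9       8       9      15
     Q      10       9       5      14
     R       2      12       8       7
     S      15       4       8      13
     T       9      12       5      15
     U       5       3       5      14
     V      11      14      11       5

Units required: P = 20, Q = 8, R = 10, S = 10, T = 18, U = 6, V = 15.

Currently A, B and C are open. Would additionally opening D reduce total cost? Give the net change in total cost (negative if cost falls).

Yes — net change −27 (cost falls by 27).

Current service cost with {A, B, C}: 533.
Adding D: each post office re-picks its cheapest; new service cost 443, saving 90.
Extra fixed cost: 63. Net change = 63 − 90 = -27.
(Totals: 762 → 735.)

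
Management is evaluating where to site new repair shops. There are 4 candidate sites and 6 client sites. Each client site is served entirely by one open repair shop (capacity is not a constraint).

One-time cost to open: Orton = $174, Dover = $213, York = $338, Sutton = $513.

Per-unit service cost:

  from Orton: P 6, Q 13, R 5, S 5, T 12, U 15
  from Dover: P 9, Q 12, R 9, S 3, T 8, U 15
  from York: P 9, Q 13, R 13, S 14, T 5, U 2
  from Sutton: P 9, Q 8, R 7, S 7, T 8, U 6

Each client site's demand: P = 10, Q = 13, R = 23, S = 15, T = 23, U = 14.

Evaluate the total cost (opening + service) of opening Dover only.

Each client site is assigned to its cheapest site among the open ones.
{Dover}: P→Dover 9·10=90, Q→Dover 12·13=156, R→Dover 9·23=207, S→Dover 3·15=45, T→Dover 8·23=184, U→Dover 15·14=210. Service 892; fixed 213; total 1105.

Total cost: 1105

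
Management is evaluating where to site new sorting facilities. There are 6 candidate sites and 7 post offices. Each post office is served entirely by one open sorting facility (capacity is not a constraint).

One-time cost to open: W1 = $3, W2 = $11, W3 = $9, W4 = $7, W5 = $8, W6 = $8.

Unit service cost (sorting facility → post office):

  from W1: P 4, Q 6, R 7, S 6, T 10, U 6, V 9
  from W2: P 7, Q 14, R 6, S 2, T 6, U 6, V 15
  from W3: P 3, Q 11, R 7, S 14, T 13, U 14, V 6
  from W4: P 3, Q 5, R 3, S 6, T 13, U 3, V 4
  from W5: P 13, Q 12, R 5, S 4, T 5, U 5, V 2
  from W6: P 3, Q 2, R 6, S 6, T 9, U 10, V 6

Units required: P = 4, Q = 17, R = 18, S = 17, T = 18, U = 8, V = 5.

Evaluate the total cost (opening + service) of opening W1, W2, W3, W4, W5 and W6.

Total cost: 304

Each post office is assigned to its cheapest site among the open ones.
{W1, W2, W3, W4, W5, W6}: P→W3 3·4=12, Q→W6 2·17=34, R→W4 3·18=54, S→W2 2·17=34, T→W5 5·18=90, U→W4 3·8=24, V→W5 2·5=10. Service 258; fixed 46; total 304.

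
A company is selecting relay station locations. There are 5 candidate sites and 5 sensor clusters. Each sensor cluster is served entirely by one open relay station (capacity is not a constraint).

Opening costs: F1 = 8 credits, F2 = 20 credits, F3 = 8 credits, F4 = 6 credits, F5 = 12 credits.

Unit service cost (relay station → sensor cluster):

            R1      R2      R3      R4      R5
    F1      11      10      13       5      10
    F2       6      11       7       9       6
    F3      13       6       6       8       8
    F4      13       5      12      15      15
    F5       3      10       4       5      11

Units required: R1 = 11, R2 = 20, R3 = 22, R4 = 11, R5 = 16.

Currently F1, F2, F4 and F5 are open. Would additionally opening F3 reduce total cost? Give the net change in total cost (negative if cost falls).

No — net change +8 (cost rises by 8).

Current service cost with {F1, F2, F4, F5}: 372.
Adding F3: each sensor cluster re-picks its cheapest; new service cost 372, saving 0.
Extra fixed cost: 8. Net change = 8 − 0 = 8.
(Totals: 418 → 426.)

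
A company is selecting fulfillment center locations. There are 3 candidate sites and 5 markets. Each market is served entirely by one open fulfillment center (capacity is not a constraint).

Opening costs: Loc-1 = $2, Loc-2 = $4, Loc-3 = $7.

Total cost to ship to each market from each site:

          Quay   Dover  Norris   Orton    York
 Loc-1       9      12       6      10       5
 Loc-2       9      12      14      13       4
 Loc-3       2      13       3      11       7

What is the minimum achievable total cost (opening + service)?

Minimum total cost: 41

For any fixed open set, each market goes to its cheapest open site; total = fixed + service.
{Loc-1, Loc-3}: Quay→Loc-3 2, Dover→Loc-1 12, Norris→Loc-3 3, Orton→Loc-1 10, York→Loc-1 5. Service 32; fixed 9; total 41.
{Loc-2, Loc-3}: service 32 + fixed 11 = 43
{Loc-3}: Quay→Loc-3 2, Dover→Loc-3 13, Norris→Loc-3 3, Orton→Loc-3 11, York→Loc-3 7. Service 36; fixed 7; total 43.
{Loc-1, Loc-2, Loc-3}: service 31 + fixed 13 = 44
No other subset beats 41.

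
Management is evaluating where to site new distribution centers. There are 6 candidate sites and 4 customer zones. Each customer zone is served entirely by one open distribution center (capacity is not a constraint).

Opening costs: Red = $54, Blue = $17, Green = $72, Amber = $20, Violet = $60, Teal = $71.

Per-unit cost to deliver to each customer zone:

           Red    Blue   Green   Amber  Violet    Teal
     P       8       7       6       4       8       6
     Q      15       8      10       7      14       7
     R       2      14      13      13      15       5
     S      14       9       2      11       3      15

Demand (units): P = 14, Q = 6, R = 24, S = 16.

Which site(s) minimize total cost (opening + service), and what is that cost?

Open Red, Green and Amber; minimum total cost 324.

For any fixed open set, each customer zone goes to its cheapest open site; total = fixed + service.
{Red, Green, Amber}: P→Amber 4·14=56, Q→Amber 7·6=42, R→Red 2·24=48, S→Green 2·16=32. Service 178; fixed 146; total 324.
{Red, Amber, Violet}: service 194 + fixed 134 = 328
{Red, Blue, Green, Amber}: service 178 + fixed 163 = 341
{Red, Blue, Green, Amber, Violet, Teal}: service 178 + fixed 294 = 472
No other subset beats 324.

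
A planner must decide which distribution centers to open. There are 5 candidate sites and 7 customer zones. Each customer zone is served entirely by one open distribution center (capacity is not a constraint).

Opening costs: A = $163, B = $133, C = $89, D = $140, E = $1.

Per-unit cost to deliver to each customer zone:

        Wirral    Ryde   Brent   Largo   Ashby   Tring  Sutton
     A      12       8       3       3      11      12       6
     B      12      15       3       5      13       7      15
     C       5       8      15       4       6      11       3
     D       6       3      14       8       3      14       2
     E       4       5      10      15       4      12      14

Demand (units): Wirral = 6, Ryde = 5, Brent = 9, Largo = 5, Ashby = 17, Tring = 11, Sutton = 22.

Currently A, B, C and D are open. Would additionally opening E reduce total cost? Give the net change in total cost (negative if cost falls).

Current service cost with {A, B, C, D}: 259.
Adding E: each customer zone re-picks its cheapest; new service cost 253, saving 6.
Extra fixed cost: 1. Net change = 1 − 6 = -5.
(Totals: 784 → 779.)

Yes — net change −5 (cost falls by 5).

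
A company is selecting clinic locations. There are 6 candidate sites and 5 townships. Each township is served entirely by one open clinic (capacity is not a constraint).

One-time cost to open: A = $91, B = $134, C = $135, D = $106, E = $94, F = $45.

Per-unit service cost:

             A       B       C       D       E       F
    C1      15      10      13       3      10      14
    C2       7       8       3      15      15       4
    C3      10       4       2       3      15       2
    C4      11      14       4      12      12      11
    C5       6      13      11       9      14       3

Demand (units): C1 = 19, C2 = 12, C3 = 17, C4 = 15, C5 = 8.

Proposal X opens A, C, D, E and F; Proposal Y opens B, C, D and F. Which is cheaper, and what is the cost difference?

Proposal Y is cheaper by 51.

Proposal X: {A, C, D, E, F}: C1→D 3·19=57, C2→C 3·12=36, C3→C 2·17=34, C4→C 4·15=60, C5→F 3·8=24. Service 211; fixed 471; total 682.
Proposal Y: {B, C, D, F}: C1→D 3·19=57, C2→C 3·12=36, C3→C 2·17=34, C4→C 4·15=60, C5→F 3·8=24. Service 211; fixed 420; total 631.
Difference: |682 − 631| = 51.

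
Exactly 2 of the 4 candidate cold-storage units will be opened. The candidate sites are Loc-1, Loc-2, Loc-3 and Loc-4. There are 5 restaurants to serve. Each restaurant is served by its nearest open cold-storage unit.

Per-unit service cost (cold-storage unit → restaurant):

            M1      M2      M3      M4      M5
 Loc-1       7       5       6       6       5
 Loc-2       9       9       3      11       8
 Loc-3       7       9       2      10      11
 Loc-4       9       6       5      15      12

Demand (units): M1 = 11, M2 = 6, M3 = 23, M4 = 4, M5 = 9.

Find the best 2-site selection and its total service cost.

With exactly 2 open, each restaurant uses its cheapest among the chosen.
{Loc-1, Loc-3}: M1→Loc-1 7·11=77, M2→Loc-1 5·6=30, M3→Loc-3 2·23=46, M4→Loc-1 6·4=24, M5→Loc-1 5·9=45. Service cost 222.
{Loc-1, Loc-2}: service cost 245
{Loc-2, Loc-3}: service cost 289
Among all 6 size-2 choices, {Loc-1, Loc-3} is lowest.

Choose Loc-1 and Loc-3; total service cost 222.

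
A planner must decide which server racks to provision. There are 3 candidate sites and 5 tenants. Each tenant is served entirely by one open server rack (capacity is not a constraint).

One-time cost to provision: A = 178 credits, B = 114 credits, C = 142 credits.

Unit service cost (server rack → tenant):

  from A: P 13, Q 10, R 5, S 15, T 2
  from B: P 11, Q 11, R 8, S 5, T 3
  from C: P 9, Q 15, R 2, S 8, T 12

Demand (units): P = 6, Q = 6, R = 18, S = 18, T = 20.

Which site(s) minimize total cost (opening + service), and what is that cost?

For any fixed open set, each tenant goes to its cheapest open site; total = fixed + service.
{B}: P→B 11·6=66, Q→B 11·6=66, R→B 8·18=144, S→B 5·18=90, T→B 3·20=60. Service 426; fixed 114; total 540.
{B, C}: service 306 + fixed 256 = 562
{A, B}: P→B 11·6=66, Q→A 10·6=60, R→A 5·18=90, S→B 5·18=90, T→A 2·20=40. Service 346; fixed 292; total 638.
{A, B, C}: service 280 + fixed 434 = 714
(All 7 nonempty subsets were checked; B only is lowest.)

Open B only; minimum total cost 540.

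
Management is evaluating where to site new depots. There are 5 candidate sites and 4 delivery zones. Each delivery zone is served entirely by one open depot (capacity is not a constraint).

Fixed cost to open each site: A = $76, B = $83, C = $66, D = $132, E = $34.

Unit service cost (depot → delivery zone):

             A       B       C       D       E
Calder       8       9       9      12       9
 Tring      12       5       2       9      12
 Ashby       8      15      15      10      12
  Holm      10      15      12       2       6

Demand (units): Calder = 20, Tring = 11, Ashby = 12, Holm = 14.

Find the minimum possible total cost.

For any fixed open set, each delivery zone goes to its cheapest open site; total = fixed + service.
{C, E}: Calder→C 9·20=180, Tring→C 2·11=22, Ashby→E 12·12=144, Holm→E 6·14=84. Service 430; fixed 100; total 530.
{A, C, E}: Calder→A 8·20=160, Tring→C 2·11=22, Ashby→A 8·12=96, Holm→E 6·14=84. Service 362; fixed 176; total 538.
{C, D}: service 350 + fixed 198 = 548
{A, B, C, D, E}: service 306 + fixed 391 = 697
No other subset beats 530.

Minimum total cost: 530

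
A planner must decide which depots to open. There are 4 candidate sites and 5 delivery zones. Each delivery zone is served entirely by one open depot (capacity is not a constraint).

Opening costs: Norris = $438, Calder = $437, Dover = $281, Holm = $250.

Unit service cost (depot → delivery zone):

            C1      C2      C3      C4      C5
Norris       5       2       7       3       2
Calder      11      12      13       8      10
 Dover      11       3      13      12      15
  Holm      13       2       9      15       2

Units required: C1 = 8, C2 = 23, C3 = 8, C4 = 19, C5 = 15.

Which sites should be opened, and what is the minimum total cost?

Open Norris only; minimum total cost 667.

For any fixed open set, each delivery zone goes to its cheapest open site; total = fixed + service.
{Norris}: C1→Norris 5·8=40, C2→Norris 2·23=46, C3→Norris 7·8=56, C4→Norris 3·19=57, C5→Norris 2·15=30. Service 229; fixed 438; total 667.
{Holm}: C1→Holm 13·8=104, C2→Holm 2·23=46, C3→Holm 9·8=72, C4→Holm 15·19=285, C5→Holm 2·15=30. Service 537; fixed 250; total 787.
{Norris, Holm}: service 229 + fixed 688 = 917
{Norris, Calder, Dover, Holm}: service 229 + fixed 1406 = 1635
No other subset beats 667.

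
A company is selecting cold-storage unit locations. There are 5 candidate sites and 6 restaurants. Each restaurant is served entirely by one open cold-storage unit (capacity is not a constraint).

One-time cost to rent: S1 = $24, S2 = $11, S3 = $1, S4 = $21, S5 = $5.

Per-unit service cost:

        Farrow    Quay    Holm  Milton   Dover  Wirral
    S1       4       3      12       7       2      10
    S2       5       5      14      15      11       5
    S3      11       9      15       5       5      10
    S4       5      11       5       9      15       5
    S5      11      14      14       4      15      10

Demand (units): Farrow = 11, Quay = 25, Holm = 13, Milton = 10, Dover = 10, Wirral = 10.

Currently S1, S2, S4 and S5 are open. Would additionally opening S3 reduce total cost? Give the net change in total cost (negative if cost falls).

Current service cost with {S1, S2, S4, S5}: 294.
Adding S3: each restaurant re-picks its cheapest; new service cost 294, saving 0.
Extra fixed cost: 1. Net change = 1 − 0 = 1.
(Totals: 355 → 356.)

No — net change +1 (cost rises by 1).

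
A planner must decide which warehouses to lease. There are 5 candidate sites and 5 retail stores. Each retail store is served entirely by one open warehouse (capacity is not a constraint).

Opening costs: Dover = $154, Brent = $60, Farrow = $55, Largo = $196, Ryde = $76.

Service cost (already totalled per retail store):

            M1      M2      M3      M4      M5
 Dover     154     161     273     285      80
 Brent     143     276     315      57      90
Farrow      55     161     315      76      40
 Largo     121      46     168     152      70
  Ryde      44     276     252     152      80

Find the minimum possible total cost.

Minimum total cost: 636

For any fixed open set, each retail store goes to its cheapest open site; total = fixed + service.
{Farrow, Largo}: M1→Farrow 55, M2→Largo 46, M3→Largo 168, M4→Farrow 76, M5→Farrow 40. Service 385; fixed 251; total 636.
{Brent, Farrow, Largo}: M1→Farrow 55, M2→Largo 46, M3→Largo 168, M4→Brent 57, M5→Farrow 40. Service 366; fixed 311; total 677.
{Farrow, Largo, Ryde}: M1→Ryde 44, M2→Largo 46, M3→Largo 168, M4→Farrow 76, M5→Farrow 40. Service 374; fixed 327; total 701.
{Dover, Brent, Farrow, Largo, Ryde}: service 355 + fixed 541 = 896
No other subset beats 636.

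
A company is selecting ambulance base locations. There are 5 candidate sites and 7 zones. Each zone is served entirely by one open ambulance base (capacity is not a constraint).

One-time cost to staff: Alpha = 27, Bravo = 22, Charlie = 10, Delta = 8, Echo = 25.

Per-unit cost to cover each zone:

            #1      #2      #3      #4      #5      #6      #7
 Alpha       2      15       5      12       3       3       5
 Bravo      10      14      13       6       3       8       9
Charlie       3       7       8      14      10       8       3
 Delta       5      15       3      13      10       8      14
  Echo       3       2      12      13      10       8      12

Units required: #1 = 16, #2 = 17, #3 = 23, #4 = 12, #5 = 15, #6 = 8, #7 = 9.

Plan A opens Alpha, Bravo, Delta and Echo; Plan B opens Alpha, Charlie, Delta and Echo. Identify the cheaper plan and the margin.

Plan A is cheaper by 42.

Plan A: {Alpha, Bravo, Delta, Echo}: #1→Alpha 2·16=32, #2→Echo 2·17=34, #3→Delta 3·23=69, #4→Bravo 6·12=72, #5→Alpha 3·15=45, #6→Alpha 3·8=24, #7→Alpha 5·9=45. Service 321; fixed 82; total 403.
Plan B: {Alpha, Charlie, Delta, Echo}: #1→Alpha 2·16=32, #2→Echo 2·17=34, #3→Delta 3·23=69, #4→Alpha 12·12=144, #5→Alpha 3·15=45, #6→Alpha 3·8=24, #7→Charlie 3·9=27. Service 375; fixed 70; total 445.
Difference: |403 − 445| = 42.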